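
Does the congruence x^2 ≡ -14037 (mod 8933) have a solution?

yes

Pull out -1: (-14037/8933) = (-1/8933)·(14037/8933). Since 8933 ≡ 1 (mod 4), (-1/8933) = +1. Now have (14037/8933).
Reduce the numerator: 14037 ≡ 5104 (mod 8933), so (14037/8933) = (5104/8933).
Factor out 2: 5104 = 2^4·319. Since 8933 ≡ 5 (mod 8), (2/8933) = -1, and (2/8933)^4 = +1. Now have (319/8933).
8933 ≡ 1 (mod 4), so quadratic reciprocity gives (319/8933) = (8933/319). Reduce: 8933 ≡ 1 (mod 319). Now have (1/319).
(1/319) = 1. Collecting the sign factors: 1.
The Legendre symbol is 1, so x^2 ≡ -14037 (mod 8933) has solution.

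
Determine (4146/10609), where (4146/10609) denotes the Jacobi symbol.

1

Factor out 2: 4146 = 2·2073. Since 10609 ≡ 1 (mod 8), (2/10609) = +1. Now have (2073/10609).
2073 ≡ 1 (mod 4), so quadratic reciprocity gives (2073/10609) = (10609/2073). Reduce: 10609 ≡ 244 (mod 2073). Now have (244/2073).
Factor out 2: 244 = 2^2·61. Since 2073 ≡ 1 (mod 8), (2/2073) = +1, and (2/2073)^2 = +1. Now have (61/2073).
61 ≡ 1 (mod 4), so quadratic reciprocity gives (61/2073) = (2073/61). Reduce: 2073 ≡ 60 (mod 61). Now have (60/61).
Factor out 2: 60 = 2^2·15. Since 61 ≡ 5 (mod 8), (2/61) = -1, and (2/61)^2 = +1. Now have (15/61).
61 ≡ 1 (mod 4), so quadratic reciprocity gives (15/61) = (61/15). Reduce: 61 ≡ 1 (mod 15). Now have (1/15).
(1/15) = 1. Collecting the sign factors: 1.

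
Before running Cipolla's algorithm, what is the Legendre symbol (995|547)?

-1

Reduce the numerator: 995 ≡ 448 (mod 547), so (995|547) = (448|547).
Factor out 2: 448 = 2^6·7. Since 547 ≡ 3 (mod 8), (2|547) = -1, and (2|547)^6 = +1. Now have (7|547).
Both 7 ≡ 3 and 547 ≡ 3 (mod 4), so reciprocity gives (7|547) = -(547|7). Reduce: 547 ≡ 1 (mod 7). Now have -(1|7).
(1|7) = 1. Collecting the sign factors: -1.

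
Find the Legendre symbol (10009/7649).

(10009/7649)
  = (2360/7649)    [10009 ≡ 2360 mod 7649]
  = (295/7649)    [7649 ≡ 1 mod 8 ⇒ (2/7649)^3 = +1]
  = (7649/295)    [QR: 7649 ≡ 1 mod 4, sign kept]
  = (274/295)    [7649 ≡ 274 mod 295]
  = (137/295)    [295 ≡ 7 mod 8 ⇒ (2/295) = +1]
  = (295/137)    [QR: 137 ≡ 1 mod 4, sign kept]
  = (21/137)    [295 ≡ 21 mod 137]
  = (137/21)    [QR: 21 ≡ 1 mod 4, sign kept]
  = (11/21)    [137 ≡ 11 mod 21]
  = (21/11)    [QR: 21 ≡ 1 mod 4, sign kept]
  = (10/11)    [21 ≡ 10 mod 11]
  = -(5/11)    [11 ≡ 3 mod 8 ⇒ (2/11) = -1]
  = -(11/5)    [QR: 5 ≡ 1 mod 4, sign kept]
  = -(1/5)    [11 ≡ 1 mod 5]
  = -1    [(1/5) = 1]

-1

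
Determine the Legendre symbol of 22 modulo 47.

-1

(22/47)
  = (11/47)    [47 ≡ 7 mod 8 ⇒ (2/47) = +1]
  = -(47/11)    [QR: both ≡ 3 mod 4, sign flips]
  = -(3/11)    [47 ≡ 3 mod 11]
  = (11/3)    [QR: both ≡ 3 mod 4, sign flips]
  = (2/3)    [11 ≡ 2 mod 3]
  = -(1/3)    [3 ≡ 3 mod 8 ⇒ (2/3) = -1]
  = -1    [(1/3) = 1]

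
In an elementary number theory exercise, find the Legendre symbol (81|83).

1

81 ≡ 1 (mod 4), so quadratic reciprocity gives (81|83) = (83|81). Reduce: 83 ≡ 2 (mod 81). Now have (2|81).
Factor out 2: 2 = 2. Since 81 ≡ 1 (mod 8), (2|81) = +1. Now have (1|81).
(1|81) = 1. Collecting the sign factors: 1.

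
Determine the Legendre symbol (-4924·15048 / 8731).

1

By multiplicativity, (-4924·15048 / 8731) = (-4924 / 8731)·(15048 / 8731).
First factor (-4924 / 8731):
(-4924 / 8731)
  = (3807 / 8731)    [-4924 ≡ 3807 mod 8731]
  = -(8731 / 3807)    [QR: both ≡ 3 mod 4, sign flips]
  = -(1117 / 3807)    [8731 ≡ 1117 mod 3807]
  = -(3807 / 1117)    [QR: 1117 ≡ 1 mod 4, sign kept]
  = -(456 / 1117)    [3807 ≡ 456 mod 1117]
  = (57 / 1117)    [1117 ≡ 5 mod 8 ⇒ (2 / 1117)^3 = -1]
  = (1117 / 57)    [QR: 57 ≡ 1 mod 4, sign kept]
  = (34 / 57)    [1117 ≡ 34 mod 57]
  = (17 / 57)    [57 ≡ 1 mod 8 ⇒ (2 / 57) = +1]
  = (57 / 17)    [QR: 17 ≡ 1 mod 4, sign kept]
  = (6 / 17)    [57 ≡ 6 mod 17]
  = (3 / 17)    [17 ≡ 1 mod 8 ⇒ (2 / 17) = +1]
  = (17 / 3)    [QR: 17 ≡ 1 mod 4, sign kept]
  = (2 / 3)    [17 ≡ 2 mod 3]
  = -(1 / 3)    [3 ≡ 3 mod 8 ⇒ (2 / 3) = -1]
  = -1    [(1 / 3) = 1]
Second factor (15048 / 8731):
(15048 / 8731)
  = (6317 / 8731)    [15048 ≡ 6317 mod 8731]
  = (8731 / 6317)    [QR: 6317 ≡ 1 mod 4, sign kept]
  = (2414 / 6317)    [8731 ≡ 2414 mod 6317]
  = -(1207 / 6317)    [6317 ≡ 5 mod 8 ⇒ (2 / 6317) = -1]
  = -(6317 / 1207)    [QR: 6317 ≡ 1 mod 4, sign kept]
  = -(282 / 1207)    [6317 ≡ 282 mod 1207]
  = -(141 / 1207)    [1207 ≡ 7 mod 8 ⇒ (2 / 1207) = +1]
  = -(1207 / 141)    [QR: 141 ≡ 1 mod 4, sign kept]
  = -(79 / 141)    [1207 ≡ 79 mod 141]
  = -(141 / 79)    [QR: 141 ≡ 1 mod 4, sign kept]
  = -(62 / 79)    [141 ≡ 62 mod 79]
  = -(31 / 79)    [79 ≡ 7 mod 8 ⇒ (2 / 79) = +1]
  = (79 / 31)    [QR: both ≡ 3 mod 4, sign flips]
  = (17 / 31)    [79 ≡ 17 mod 31]
  = (31 / 17)    [QR: 17 ≡ 1 mod 4, sign kept]
  = (14 / 17)    [31 ≡ 14 mod 17]
  = (7 / 17)    [17 ≡ 1 mod 8 ⇒ (2 / 17) = +1]
  = (17 / 7)    [QR: 17 ≡ 1 mod 4, sign kept]
  = (3 / 7)    [17 ≡ 3 mod 7]
  = -(7 / 3)    [QR: both ≡ 3 mod 4, sign flips]
  = -(1 / 3)    [7 ≡ 1 mod 3]
  = -1    [(1 / 3) = 1]
Product: (-1)·(-1) = 1.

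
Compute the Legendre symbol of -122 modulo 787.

Reduce the numerator: -122 ≡ 665 (mod 787), so (-122|787) = (665|787).
665 ≡ 1 (mod 4), so quadratic reciprocity gives (665|787) = (787|665). Reduce: 787 ≡ 122 (mod 665). Now have (122|665).
Factor out 2: 122 = 2·61. Since 665 ≡ 1 (mod 8), (2|665) = +1. Now have (61|665).
61 ≡ 1 (mod 4), so quadratic reciprocity gives (61|665) = (665|61). Reduce: 665 ≡ 55 (mod 61). Now have (55|61).
61 ≡ 1 (mod 4), so quadratic reciprocity gives (55|61) = (61|55). Reduce: 61 ≡ 6 (mod 55). Now have (6|55).
Factor out 2: 6 = 2·3. Since 55 ≡ 7 (mod 8), (2|55) = +1. Now have (3|55).
Both 3 ≡ 3 and 55 ≡ 3 (mod 4), so reciprocity gives (3|55) = -(55|3). Reduce: 55 ≡ 1 (mod 3). Now have -(1|3).
(1|3) = 1. Collecting the sign factors: -1.

-1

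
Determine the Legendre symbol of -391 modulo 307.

(-391/307)
  = (223/307)    [-391 ≡ 223 mod 307]
  = -(307/223)    [QR: both ≡ 3 mod 4, sign flips]
  = -(84/223)    [307 ≡ 84 mod 223]
  = -(21/223)    [223 ≡ 7 mod 8 ⇒ (2/223)^2 = +1]
  = -(223/21)    [QR: 21 ≡ 1 mod 4, sign kept]
  = -(13/21)    [223 ≡ 13 mod 21]
  = -(21/13)    [QR: 13 ≡ 1 mod 4, sign kept]
  = -(8/13)    [21 ≡ 8 mod 13]
  = (1/13)    [13 ≡ 5 mod 8 ⇒ (2/13)^3 = -1]
  = 1    [(1/13) = 1]

1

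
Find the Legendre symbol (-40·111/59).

By multiplicativity, (-40·111/59) = (-40/59)·(111/59).
First factor (-40/59):
(-40/59)
  = (19/59)    [-40 ≡ 19 mod 59]
  = -(59/19)    [QR: both ≡ 3 mod 4, sign flips]
  = -(2/19)    [59 ≡ 2 mod 19]
  = (1/19)    [19 ≡ 3 mod 8 ⇒ (2/19) = -1]
  = 1    [(1/19) = 1]
Second factor (111/59):
(111/59)
  = (52/59)    [111 ≡ 52 mod 59]
  = (13/59)    [59 ≡ 3 mod 8 ⇒ (2/59)^2 = +1]
  = (59/13)    [QR: 13 ≡ 1 mod 4, sign kept]
  = (7/13)    [59 ≡ 7 mod 13]
  = (13/7)    [QR: 13 ≡ 1 mod 4, sign kept]
  = (6/7)    [13 ≡ 6 mod 7]
  = (3/7)    [7 ≡ 7 mod 8 ⇒ (2/7) = +1]
  = -(7/3)    [QR: both ≡ 3 mod 4, sign flips]
  = -(1/3)    [7 ≡ 1 mod 3]
  = -1    [(1/3) = 1]
Product: (1)·(-1) = -1.

-1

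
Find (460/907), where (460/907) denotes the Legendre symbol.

(460/907)
  = (115/907)    [907 ≡ 3 mod 8 ⇒ (2/907)^2 = +1]
  = -(907/115)    [QR: both ≡ 3 mod 4, sign flips]
  = -(102/115)    [907 ≡ 102 mod 115]
  = (51/115)    [115 ≡ 3 mod 8 ⇒ (2/115) = -1]
  = -(115/51)    [QR: both ≡ 3 mod 4, sign flips]
  = -(13/51)    [115 ≡ 13 mod 51]
  = -(51/13)    [QR: 13 ≡ 1 mod 4, sign kept]
  = -(12/13)    [51 ≡ 12 mod 13]
  = -(3/13)    [13 ≡ 5 mod 8 ⇒ (2/13)^2 = +1]
  = -(13/3)    [QR: 13 ≡ 1 mod 4, sign kept]
  = -(1/3)    [13 ≡ 1 mod 3]
  = -1    [(1/3) = 1]

-1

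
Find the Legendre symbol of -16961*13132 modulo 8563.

1

By multiplicativity, (-16961·13132/8563) = (-16961/8563)·(13132/8563).
First factor (-16961/8563):
(-16961/8563)
  = (165/8563)    [-16961 ≡ 165 mod 8563]
  = (8563/165)    [QR: 165 ≡ 1 mod 4, sign kept]
  = (148/165)    [8563 ≡ 148 mod 165]
  = (37/165)    [165 ≡ 5 mod 8 ⇒ (2/165)^2 = +1]
  = (165/37)    [QR: 37 ≡ 1 mod 4, sign kept]
  = (17/37)    [165 ≡ 17 mod 37]
  = (37/17)    [QR: 17 ≡ 1 mod 4, sign kept]
  = (3/17)    [37 ≡ 3 mod 17]
  = (17/3)    [QR: 17 ≡ 1 mod 4, sign kept]
  = (2/3)    [17 ≡ 2 mod 3]
  = -(1/3)    [3 ≡ 3 mod 8 ⇒ (2/3) = -1]
  = -1    [(1/3) = 1]
Second factor (13132/8563):
(13132/8563)
  = (4569/8563)    [13132 ≡ 4569 mod 8563]
  = (8563/4569)    [QR: 4569 ≡ 1 mod 4, sign kept]
  = (3994/4569)    [8563 ≡ 3994 mod 4569]
  = (1997/4569)    [4569 ≡ 1 mod 8 ⇒ (2/4569) = +1]
  = (4569/1997)    [QR: 1997 ≡ 1 mod 4, sign kept]
  = (575/1997)    [4569 ≡ 575 mod 1997]
  = (1997/575)    [QR: 1997 ≡ 1 mod 4, sign kept]
  = (272/575)    [1997 ≡ 272 mod 575]
  = (17/575)    [575 ≡ 7 mod 8 ⇒ (2/575)^4 = +1]
  = (575/17)    [QR: 17 ≡ 1 mod 4, sign kept]
  = (14/17)    [575 ≡ 14 mod 17]
  = (7/17)    [17 ≡ 1 mod 8 ⇒ (2/17) = +1]
  = (17/7)    [QR: 17 ≡ 1 mod 4, sign kept]
  = (3/7)    [17 ≡ 3 mod 7]
  = -(7/3)    [QR: both ≡ 3 mod 4, sign flips]
  = -(1/3)    [7 ≡ 1 mod 3]
  = -1    [(1/3) = 1]
Product: (-1)·(-1) = 1.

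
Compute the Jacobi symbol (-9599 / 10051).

(-9599 / 10051)
  = -(9599 / 10051)    [10051 ≡ 3 mod 4 ⇒ (-1 / 10051) = -1]
  = (10051 / 9599)    [QR: both ≡ 3 mod 4, sign flips]
  = (452 / 9599)    [10051 ≡ 452 mod 9599]
  = (113 / 9599)    [9599 ≡ 7 mod 8 ⇒ (2 / 9599)^2 = +1]
  = (9599 / 113)    [QR: 113 ≡ 1 mod 4, sign kept]
  = (107 / 113)    [9599 ≡ 107 mod 113]
  = (113 / 107)    [QR: 113 ≡ 1 mod 4, sign kept]
  = (6 / 107)    [113 ≡ 6 mod 107]
  = -(3 / 107)    [107 ≡ 3 mod 8 ⇒ (2 / 107) = -1]
  = (107 / 3)    [QR: both ≡ 3 mod 4, sign flips]
  = (2 / 3)    [107 ≡ 2 mod 3]
  = -(1 / 3)    [3 ≡ 3 mod 8 ⇒ (2 / 3) = -1]
  = -1    [(1 / 3) = 1]

-1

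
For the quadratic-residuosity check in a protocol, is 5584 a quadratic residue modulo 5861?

Factor out 2: 5584 = 2^4·349. Since 5861 ≡ 5 (mod 8), (2/5861) = -1, and (2/5861)^4 = +1. Now have (349/5861).
349 ≡ 1 (mod 4), so quadratic reciprocity gives (349/5861) = (5861/349). Reduce: 5861 ≡ 277 (mod 349). Now have (277/349).
277 ≡ 1 (mod 4), so quadratic reciprocity gives (277/349) = (349/277). Reduce: 349 ≡ 72 (mod 277). Now have (72/277).
Factor out 2: 72 = 2^3·9. Since 277 ≡ 5 (mod 8), (2/277) = -1, and (2/277)^3 = -1. Now have -(9/277).
9 ≡ 1 (mod 4), so quadratic reciprocity gives (9/277) = (277/9). Reduce: 277 ≡ 7 (mod 9). Now have -(7/9).
9 ≡ 1 (mod 4), so quadratic reciprocity gives (7/9) = (9/7). Reduce: 9 ≡ 2 (mod 7). Now have -(2/7).
Factor out 2: 2 = 2. Since 7 ≡ 7 (mod 8), (2/7) = +1. Now have -(1/7).
(1/7) = 1. Collecting the sign factors: -1.
(5584/5861) = -1, and 5861 is prime, so 5584 is not a quadratic residue mod 5861.

no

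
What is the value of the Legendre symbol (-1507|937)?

Pull out -1: (-1507|937) = (-1|937)·(1507|937). Since 937 ≡ 1 (mod 4), (-1|937) = +1. Now have (1507|937).
Reduce the numerator: 1507 ≡ 570 (mod 937), so (1507|937) = (570|937).
Factor out 2: 570 = 2·285. Since 937 ≡ 1 (mod 8), (2|937) = +1. Now have (285|937).
285 ≡ 1 (mod 4), so quadratic reciprocity gives (285|937) = (937|285). Reduce: 937 ≡ 82 (mod 285). Now have (82|285).
Factor out 2: 82 = 2·41. Since 285 ≡ 5 (mod 8), (2|285) = -1. Now have -(41|285).
41 ≡ 1 (mod 4), so quadratic reciprocity gives (41|285) = (285|41). Reduce: 285 ≡ 39 (mod 41). Now have -(39|41).
41 ≡ 1 (mod 4), so quadratic reciprocity gives (39|41) = (41|39). Reduce: 41 ≡ 2 (mod 39). Now have -(2|39).
Factor out 2: 2 = 2. Since 39 ≡ 7 (mod 8), (2|39) = +1. Now have -(1|39).
(1|39) = 1. Collecting the sign factors: -1.

-1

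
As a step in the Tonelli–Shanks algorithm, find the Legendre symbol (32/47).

1

Factor out 2: 32 = 2^5. Since 47 ≡ 7 (mod 8), (2/47) = +1, and (2/47)^5 = +1. Now have (1/47).
(1/47) = 1. Collecting the sign factors: 1.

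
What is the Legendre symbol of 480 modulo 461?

Reduce the numerator: 480 ≡ 19 (mod 461), so (480/461) = (19/461).
461 ≡ 1 (mod 4), so quadratic reciprocity gives (19/461) = (461/19). Reduce: 461 ≡ 5 (mod 19). Now have (5/19).
5 ≡ 1 (mod 4), so quadratic reciprocity gives (5/19) = (19/5). Reduce: 19 ≡ 4 (mod 5). Now have (4/5).
Factor out 2: 4 = 2^2. Since 5 ≡ 5 (mod 8), (2/5) = -1, and (2/5)^2 = +1. Now have (1/5).
(1/5) = 1. Collecting the sign factors: 1.

1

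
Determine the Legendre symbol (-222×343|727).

-1

By multiplicativity, (-222·343|727) = (-222|727)·(343|727).
First factor (-222|727):
(-222|727)
  = -(222|727)    [727 ≡ 3 mod 4 ⇒ (-1|727) = -1]
  = -(111|727)    [727 ≡ 7 mod 8 ⇒ (2|727) = +1]
  = (727|111)    [QR: both ≡ 3 mod 4, sign flips]
  = (61|111)    [727 ≡ 61 mod 111]
  = (111|61)    [QR: 61 ≡ 1 mod 4, sign kept]
  = (50|61)    [111 ≡ 50 mod 61]
  = -(25|61)    [61 ≡ 5 mod 8 ⇒ (2|61) = -1]
  = -(61|25)    [QR: 25 ≡ 1 mod 4, sign kept]
  = -(11|25)    [61 ≡ 11 mod 25]
  = -(25|11)    [QR: 25 ≡ 1 mod 4, sign kept]
  = -(3|11)    [25 ≡ 3 mod 11]
  = (11|3)    [QR: both ≡ 3 mod 4, sign flips]
  = (2|3)    [11 ≡ 2 mod 3]
  = -(1|3)    [3 ≡ 3 mod 8 ⇒ (2|3) = -1]
  = -1    [(1|3) = 1]
Second factor (343|727):
(343|727)
  = -(727|343)    [QR: both ≡ 3 mod 4, sign flips]
  = -(41|343)    [727 ≡ 41 mod 343]
  = -(343|41)    [QR: 41 ≡ 1 mod 4, sign kept]
  = -(15|41)    [343 ≡ 15 mod 41]
  = -(41|15)    [QR: 41 ≡ 1 mod 4, sign kept]
  = -(11|15)    [41 ≡ 11 mod 15]
  = (15|11)    [QR: both ≡ 3 mod 4, sign flips]
  = (4|11)    [15 ≡ 4 mod 11]
  = (1|11)    [11 ≡ 3 mod 8 ⇒ (2|11)^2 = +1]
  = 1    [(1|11) = 1]
Product: (-1)·(1) = -1.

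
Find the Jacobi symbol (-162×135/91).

-1

By multiplicativity, (-162·135/91) = (-162/91)·(135/91).
First factor (-162/91):
Reduce the numerator: -162 ≡ 20 (mod 91), so (-162/91) = (20/91).
Factor out 2: 20 = 2^2·5. Since 91 ≡ 3 (mod 8), (2/91) = -1, and (2/91)^2 = +1. Now have (5/91).
5 ≡ 1 (mod 4), so quadratic reciprocity gives (5/91) = (91/5). Reduce: 91 ≡ 1 (mod 5). Now have (1/5).
(1/5) = 1. Collecting the sign factors: 1.
Second factor (135/91):
Reduce the numerator: 135 ≡ 44 (mod 91), so (135/91) = (44/91).
Factor out 2: 44 = 2^2·11. Since 91 ≡ 3 (mod 8), (2/91) = -1, and (2/91)^2 = +1. Now have (11/91).
Both 11 ≡ 3 and 91 ≡ 3 (mod 4), so reciprocity gives (11/91) = -(91/11). Reduce: 91 ≡ 3 (mod 11). Now have -(3/11).
Both 3 ≡ 3 and 11 ≡ 3 (mod 4), so reciprocity gives (3/11) = -(11/3). Reduce: 11 ≡ 2 (mod 3). Now have (2/3).
Factor out 2: 2 = 2. Since 3 ≡ 3 (mod 8), (2/3) = -1. Now have -(1/3).
(1/3) = 1. Collecting the sign factors: -1.
Product: (1)·(-1) = -1.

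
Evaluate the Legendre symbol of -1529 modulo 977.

1

(-1529|977)
  = (425|977)    [-1529 ≡ 425 mod 977]
  = (977|425)    [QR: 425 ≡ 1 mod 4, sign kept]
  = (127|425)    [977 ≡ 127 mod 425]
  = (425|127)    [QR: 425 ≡ 1 mod 4, sign kept]
  = (44|127)    [425 ≡ 44 mod 127]
  = (11|127)    [127 ≡ 7 mod 8 ⇒ (2|127)^2 = +1]
  = -(127|11)    [QR: both ≡ 3 mod 4, sign flips]
  = -(6|11)    [127 ≡ 6 mod 11]
  = (3|11)    [11 ≡ 3 mod 8 ⇒ (2|11) = -1]
  = -(11|3)    [QR: both ≡ 3 mod 4, sign flips]
  = -(2|3)    [11 ≡ 2 mod 3]
  = (1|3)    [3 ≡ 3 mod 8 ⇒ (2|3) = -1]
  = 1    [(1|3) = 1]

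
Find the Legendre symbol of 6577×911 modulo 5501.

-1

By multiplicativity, (6577·911|5501) = (6577|5501)·(911|5501).
First factor (6577|5501):
Reduce the numerator: 6577 ≡ 1076 (mod 5501), so (6577|5501) = (1076|5501).
Factor out 2: 1076 = 2^2·269. Since 5501 ≡ 5 (mod 8), (2|5501) = -1, and (2|5501)^2 = +1. Now have (269|5501).
269 ≡ 1 (mod 4), so quadratic reciprocity gives (269|5501) = (5501|269). Reduce: 5501 ≡ 121 (mod 269). Now have (121|269).
121 ≡ 1 (mod 4), so quadratic reciprocity gives (121|269) = (269|121). Reduce: 269 ≡ 27 (mod 121). Now have (27|121).
121 ≡ 1 (mod 4), so quadratic reciprocity gives (27|121) = (121|27). Reduce: 121 ≡ 13 (mod 27). Now have (13|27).
13 ≡ 1 (mod 4), so quadratic reciprocity gives (13|27) = (27|13). Reduce: 27 ≡ 1 (mod 13). Now have (1|13).
(1|13) = 1. Collecting the sign factors: 1.
Second factor (911|5501):
5501 ≡ 1 (mod 4), so quadratic reciprocity gives (911|5501) = (5501|911). Reduce: 5501 ≡ 35 (mod 911). Now have (35|911).
Both 35 ≡ 3 and 911 ≡ 3 (mod 4), so reciprocity gives (35|911) = -(911|35). Reduce: 911 ≡ 1 (mod 35). Now have -(1|35).
(1|35) = 1. Collecting the sign factors: -1.
Product: (1)·(-1) = -1.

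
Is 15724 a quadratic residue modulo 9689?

(15724/9689)
  = (6035/9689)    [15724 ≡ 6035 mod 9689]
  = (9689/6035)    [QR: 9689 ≡ 1 mod 4, sign kept]
  = (3654/6035)    [9689 ≡ 3654 mod 6035]
  = -(1827/6035)    [6035 ≡ 3 mod 8 ⇒ (2/6035) = -1]
  = (6035/1827)    [QR: both ≡ 3 mod 4, sign flips]
  = (554/1827)    [6035 ≡ 554 mod 1827]
  = -(277/1827)    [1827 ≡ 3 mod 8 ⇒ (2/1827) = -1]
  = -(1827/277)    [QR: 277 ≡ 1 mod 4, sign kept]
  = -(165/277)    [1827 ≡ 165 mod 277]
  = -(277/165)    [QR: 165 ≡ 1 mod 4, sign kept]
  = -(112/165)    [277 ≡ 112 mod 165]
  = -(7/165)    [165 ≡ 5 mod 8 ⇒ (2/165)^4 = +1]
  = -(165/7)    [QR: 165 ≡ 1 mod 4, sign kept]
  = -(4/7)    [165 ≡ 4 mod 7]
  = -(1/7)    [7 ≡ 7 mod 8 ⇒ (2/7)^2 = +1]
  = -1    [(1/7) = 1]
The Legendre symbol is -1, so x^2 ≡ 15724 (mod 9689) has no solution.

no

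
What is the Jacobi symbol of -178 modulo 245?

-1

(-178/245)
  = (178/245)    [245 ≡ 1 mod 4 ⇒ (-1/245) = +1]
  = -(89/245)    [245 ≡ 5 mod 8 ⇒ (2/245) = -1]
  = -(245/89)    [QR: 89 ≡ 1 mod 4, sign kept]
  = -(67/89)    [245 ≡ 67 mod 89]
  = -(89/67)    [QR: 89 ≡ 1 mod 4, sign kept]
  = -(22/67)    [89 ≡ 22 mod 67]
  = (11/67)    [67 ≡ 3 mod 8 ⇒ (2/67) = -1]
  = -(67/11)    [QR: both ≡ 3 mod 4, sign flips]
  = -(1/11)    [67 ≡ 1 mod 11]
  = -1    [(1/11) = 1]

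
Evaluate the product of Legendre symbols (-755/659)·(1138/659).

By multiplicativity, (-755·1138/659) = (-755/659)·(1138/659).
First factor (-755/659):
Reduce the numerator: -755 ≡ 563 (mod 659), so (-755/659) = (563/659).
Both 563 ≡ 3 and 659 ≡ 3 (mod 4), so reciprocity gives (563/659) = -(659/563). Reduce: 659 ≡ 96 (mod 563). Now have -(96/563).
Factor out 2: 96 = 2^5·3. Since 563 ≡ 3 (mod 8), (2/563) = -1, and (2/563)^5 = -1. Now have (3/563).
Both 3 ≡ 3 and 563 ≡ 3 (mod 4), so reciprocity gives (3/563) = -(563/3). Reduce: 563 ≡ 2 (mod 3). Now have -(2/3).
Factor out 2: 2 = 2. Since 3 ≡ 3 (mod 8), (2/3) = -1. Now have (1/3).
(1/3) = 1. Collecting the sign factors: 1.
Second factor (1138/659):
Reduce the numerator: 1138 ≡ 479 (mod 659), so (1138/659) = (479/659).
Both 479 ≡ 3 and 659 ≡ 3 (mod 4), so reciprocity gives (479/659) = -(659/479). Reduce: 659 ≡ 180 (mod 479). Now have -(180/479).
Factor out 2: 180 = 2^2·45. Since 479 ≡ 7 (mod 8), (2/479) = +1, and (2/479)^2 = +1. Now have -(45/479).
45 ≡ 1 (mod 4), so quadratic reciprocity gives (45/479) = (479/45). Reduce: 479 ≡ 29 (mod 45). Now have -(29/45).
29 ≡ 1 (mod 4), so quadratic reciprocity gives (29/45) = (45/29). Reduce: 45 ≡ 16 (mod 29). Now have -(16/29).
Factor out 2: 16 = 2^4. Since 29 ≡ 5 (mod 8), (2/29) = -1, and (2/29)^4 = +1. Now have -(1/29).
(1/29) = 1. Collecting the sign factors: -1.
Product: (1)·(-1) = -1.

-1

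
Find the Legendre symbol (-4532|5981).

(-4532|5981)
  = (1449|5981)    [-4532 ≡ 1449 mod 5981]
  = (5981|1449)    [QR: 1449 ≡ 1 mod 4, sign kept]
  = (185|1449)    [5981 ≡ 185 mod 1449]
  = (1449|185)    [QR: 185 ≡ 1 mod 4, sign kept]
  = (154|185)    [1449 ≡ 154 mod 185]
  = (77|185)    [185 ≡ 1 mod 8 ⇒ (2|185) = +1]
  = (185|77)    [QR: 77 ≡ 1 mod 4, sign kept]
  = (31|77)    [185 ≡ 31 mod 77]
  = (77|31)    [QR: 77 ≡ 1 mod 4, sign kept]
  = (15|31)    [77 ≡ 15 mod 31]
  = -(31|15)    [QR: both ≡ 3 mod 4, sign flips]
  = -(1|15)    [31 ≡ 1 mod 15]
  = -1    [(1|15) = 1]

-1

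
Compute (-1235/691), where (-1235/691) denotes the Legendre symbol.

-1

Pull out -1: (-1235/691) = (-1/691)·(1235/691). Since 691 ≡ 3 (mod 4), (-1/691) = -1. Now have -(1235/691).
Reduce the numerator: 1235 ≡ 544 (mod 691), so (1235/691) = (544/691).
Factor out 2: 544 = 2^5·17. Since 691 ≡ 3 (mod 8), (2/691) = -1, and (2/691)^5 = -1. Now have (17/691).
17 ≡ 1 (mod 4), so quadratic reciprocity gives (17/691) = (691/17). Reduce: 691 ≡ 11 (mod 17). Now have (11/17).
17 ≡ 1 (mod 4), so quadratic reciprocity gives (11/17) = (17/11). Reduce: 17 ≡ 6 (mod 11). Now have (6/11).
Factor out 2: 6 = 2·3. Since 11 ≡ 3 (mod 8), (2/11) = -1. Now have -(3/11).
Both 3 ≡ 3 and 11 ≡ 3 (mod 4), so reciprocity gives (3/11) = -(11/3). Reduce: 11 ≡ 2 (mod 3). Now have (2/3).
Factor out 2: 2 = 2. Since 3 ≡ 3 (mod 8), (2/3) = -1. Now have -(1/3).
(1/3) = 1. Collecting the sign factors: -1.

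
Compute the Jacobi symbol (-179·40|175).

By multiplicativity, (-179·40|175) = (-179|175)·(40|175).
First factor (-179|175):
(-179|175)
  = (171|175)    [-179 ≡ 171 mod 175]
  = -(175|171)    [QR: both ≡ 3 mod 4, sign flips]
  = -(4|171)    [175 ≡ 4 mod 171]
  = -(1|171)    [171 ≡ 3 mod 8 ⇒ (2|171)^2 = +1]
  = -1    [(1|171) = 1]
Second factor (40|175):
(40|175)
  = (5|175)    [175 ≡ 7 mod 8 ⇒ (2|175)^3 = +1]
  = (175|5)    [QR: 5 ≡ 1 mod 4, sign kept]
  = (0|5)    [175 ≡ 0 mod 5]
  = 0    [numerator 0, gcd > 1]
Product: (-1)·(0) = 0.

0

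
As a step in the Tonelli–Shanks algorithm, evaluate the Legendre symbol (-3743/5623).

(-3743/5623)
  = (1880/5623)    [-3743 ≡ 1880 mod 5623]
  = (235/5623)    [5623 ≡ 7 mod 8 ⇒ (2/5623)^3 = +1]
  = -(5623/235)    [QR: both ≡ 3 mod 4, sign flips]
  = -(218/235)    [5623 ≡ 218 mod 235]
  = (109/235)    [235 ≡ 3 mod 8 ⇒ (2/235) = -1]
  = (235/109)    [QR: 109 ≡ 1 mod 4, sign kept]
  = (17/109)    [235 ≡ 17 mod 109]
  = (109/17)    [QR: 17 ≡ 1 mod 4, sign kept]
  = (7/17)    [109 ≡ 7 mod 17]
  = (17/7)    [QR: 17 ≡ 1 mod 4, sign kept]
  = (3/7)    [17 ≡ 3 mod 7]
  = -(7/3)    [QR: both ≡ 3 mod 4, sign flips]
  = -(1/3)    [7 ≡ 1 mod 3]
  = -1    [(1/3) = 1]

-1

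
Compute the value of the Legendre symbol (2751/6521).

6521 ≡ 1 (mod 4), so quadratic reciprocity gives (2751/6521) = (6521/2751). Reduce: 6521 ≡ 1019 (mod 2751). Now have (1019/2751).
Both 1019 ≡ 3 and 2751 ≡ 3 (mod 4), so reciprocity gives (1019/2751) = -(2751/1019). Reduce: 2751 ≡ 713 (mod 1019). Now have -(713/1019).
713 ≡ 1 (mod 4), so quadratic reciprocity gives (713/1019) = (1019/713). Reduce: 1019 ≡ 306 (mod 713). Now have -(306/713).
Factor out 2: 306 = 2·153. Since 713 ≡ 1 (mod 8), (2/713) = +1. Now have -(153/713).
153 ≡ 1 (mod 4), so quadratic reciprocity gives (153/713) = (713/153). Reduce: 713 ≡ 101 (mod 153). Now have -(101/153).
101 ≡ 1 (mod 4), so quadratic reciprocity gives (101/153) = (153/101). Reduce: 153 ≡ 52 (mod 101). Now have -(52/101).
Factor out 2: 52 = 2^2·13. Since 101 ≡ 5 (mod 8), (2/101) = -1, and (2/101)^2 = +1. Now have -(13/101).
13 ≡ 1 (mod 4), so quadratic reciprocity gives (13/101) = (101/13). Reduce: 101 ≡ 10 (mod 13). Now have -(10/13).
Factor out 2: 10 = 2·5. Since 13 ≡ 5 (mod 8), (2/13) = -1. Now have (5/13).
5 ≡ 1 (mod 4), so quadratic reciprocity gives (5/13) = (13/5). Reduce: 13 ≡ 3 (mod 5). Now have (3/5).
5 ≡ 1 (mod 4), so quadratic reciprocity gives (3/5) = (5/3). Reduce: 5 ≡ 2 (mod 3). Now have (2/3).
Factor out 2: 2 = 2. Since 3 ≡ 3 (mod 8), (2/3) = -1. Now have -(1/3).
(1/3) = 1. Collecting the sign factors: -1.

-1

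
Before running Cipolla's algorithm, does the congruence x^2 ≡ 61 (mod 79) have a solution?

(61/79)
  = (79/61)    [QR: 61 ≡ 1 mod 4, sign kept]
  = (18/61)    [79 ≡ 18 mod 61]
  = -(9/61)    [61 ≡ 5 mod 8 ⇒ (2/61) = -1]
  = -(61/9)    [QR: 9 ≡ 1 mod 4, sign kept]
  = -(7/9)    [61 ≡ 7 mod 9]
  = -(9/7)    [QR: 9 ≡ 1 mod 4, sign kept]
  = -(2/7)    [9 ≡ 2 mod 7]
  = -(1/7)    [7 ≡ 7 mod 8 ⇒ (2/7) = +1]
  = -1    [(1/7) = 1]
(61/79) = -1, and 79 is prime, so 61 is not a quadratic residue mod 79.

no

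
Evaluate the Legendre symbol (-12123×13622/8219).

By multiplicativity, (-12123·13622/8219) = (-12123/8219)·(13622/8219).
First factor (-12123/8219):
Pull out -1: (-12123/8219) = (-1/8219)·(12123/8219). Since 8219 ≡ 3 (mod 4), (-1/8219) = -1. Now have -(12123/8219).
Reduce the numerator: 12123 ≡ 3904 (mod 8219), so (12123/8219) = (3904/8219).
Factor out 2: 3904 = 2^6·61. Since 8219 ≡ 3 (mod 8), (2/8219) = -1, and (2/8219)^6 = +1. Now have -(61/8219).
61 ≡ 1 (mod 4), so quadratic reciprocity gives (61/8219) = (8219/61). Reduce: 8219 ≡ 45 (mod 61). Now have -(45/61).
45 ≡ 1 (mod 4), so quadratic reciprocity gives (45/61) = (61/45). Reduce: 61 ≡ 16 (mod 45). Now have -(16/45).
Factor out 2: 16 = 2^4. Since 45 ≡ 5 (mod 8), (2/45) = -1, and (2/45)^4 = +1. Now have -(1/45).
(1/45) = 1. Collecting the sign factors: -1.
Second factor (13622/8219):
Reduce the numerator: 13622 ≡ 5403 (mod 8219), so (13622/8219) = (5403/8219).
Both 5403 ≡ 3 and 8219 ≡ 3 (mod 4), so reciprocity gives (5403/8219) = -(8219/5403). Reduce: 8219 ≡ 2816 (mod 5403). Now have -(2816/5403).
Factor out 2: 2816 = 2^8·11. Since 5403 ≡ 3 (mod 8), (2/5403) = -1, and (2/5403)^8 = +1. Now have -(11/5403).
Both 11 ≡ 3 and 5403 ≡ 3 (mod 4), so reciprocity gives (11/5403) = -(5403/11). Reduce: 5403 ≡ 2 (mod 11). Now have (2/11).
Factor out 2: 2 = 2. Since 11 ≡ 3 (mod 8), (2/11) = -1. Now have -(1/11).
(1/11) = 1. Collecting the sign factors: -1.
Product: (-1)·(-1) = 1.

1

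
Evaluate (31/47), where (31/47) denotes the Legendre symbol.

(31/47)
  = -(47/31)    [QR: both ≡ 3 mod 4, sign flips]
  = -(16/31)    [47 ≡ 16 mod 31]
  = -(1/31)    [31 ≡ 7 mod 8 ⇒ (2/31)^4 = +1]
  = -1    [(1/31) = 1]

-1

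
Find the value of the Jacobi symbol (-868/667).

-1

Reduce the numerator: -868 ≡ 466 (mod 667), so (-868/667) = (466/667).
Factor out 2: 466 = 2·233. Since 667 ≡ 3 (mod 8), (2/667) = -1. Now have -(233/667).
233 ≡ 1 (mod 4), so quadratic reciprocity gives (233/667) = (667/233). Reduce: 667 ≡ 201 (mod 233). Now have -(201/233).
201 ≡ 1 (mod 4), so quadratic reciprocity gives (201/233) = (233/201). Reduce: 233 ≡ 32 (mod 201). Now have -(32/201).
Factor out 2: 32 = 2^5. Since 201 ≡ 1 (mod 8), (2/201) = +1, and (2/201)^5 = +1. Now have -(1/201).
(1/201) = 1. Collecting the sign factors: -1.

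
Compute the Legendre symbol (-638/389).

(-638/389)
  = (140/389)    [-638 ≡ 140 mod 389]
  = (35/389)    [389 ≡ 5 mod 8 ⇒ (2/389)^2 = +1]
  = (389/35)    [QR: 389 ≡ 1 mod 4, sign kept]
  = (4/35)    [389 ≡ 4 mod 35]
  = (1/35)    [35 ≡ 3 mod 8 ⇒ (2/35)^2 = +1]
  = 1    [(1/35) = 1]

1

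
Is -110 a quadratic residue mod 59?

(-110|59)
  = -(110|59)    [59 ≡ 3 mod 4 ⇒ (-1|59) = -1]
  = -(51|59)    [110 ≡ 51 mod 59]
  = (59|51)    [QR: both ≡ 3 mod 4, sign flips]
  = (8|51)    [59 ≡ 8 mod 51]
  = -(1|51)    [51 ≡ 3 mod 8 ⇒ (2|51)^3 = -1]
  = -1    [(1|51) = 1]
The Legendre symbol is -1, so x^2 ≡ -110 (mod 59) has no solution.

no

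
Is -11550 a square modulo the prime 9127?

yes

Pull out -1: (-11550/9127) = (-1/9127)·(11550/9127). Since 9127 ≡ 3 (mod 4), (-1/9127) = -1. Now have -(11550/9127).
Reduce the numerator: 11550 ≡ 2423 (mod 9127), so (11550/9127) = (2423/9127).
Both 2423 ≡ 3 and 9127 ≡ 3 (mod 4), so reciprocity gives (2423/9127) = -(9127/2423). Reduce: 9127 ≡ 1858 (mod 2423). Now have (1858/2423).
Factor out 2: 1858 = 2·929. Since 2423 ≡ 7 (mod 8), (2/2423) = +1. Now have (929/2423).
929 ≡ 1 (mod 4), so quadratic reciprocity gives (929/2423) = (2423/929). Reduce: 2423 ≡ 565 (mod 929). Now have (565/929).
565 ≡ 1 (mod 4), so quadratic reciprocity gives (565/929) = (929/565). Reduce: 929 ≡ 364 (mod 565). Now have (364/565).
Factor out 2: 364 = 2^2·91. Since 565 ≡ 5 (mod 8), (2/565) = -1, and (2/565)^2 = +1. Now have (91/565).
565 ≡ 1 (mod 4), so quadratic reciprocity gives (91/565) = (565/91). Reduce: 565 ≡ 19 (mod 91). Now have (19/91).
Both 19 ≡ 3 and 91 ≡ 3 (mod 4), so reciprocity gives (19/91) = -(91/19). Reduce: 91 ≡ 15 (mod 19). Now have -(15/19).
Both 15 ≡ 3 and 19 ≡ 3 (mod 4), so reciprocity gives (15/19) = -(19/15). Reduce: 19 ≡ 4 (mod 15). Now have (4/15).
Factor out 2: 4 = 2^2. Since 15 ≡ 7 (mod 8), (2/15) = +1, and (2/15)^2 = +1. Now have (1/15).
(1/15) = 1. Collecting the sign factors: 1.
The Legendre symbol is 1, so x^2 ≡ -11550 (mod 9127) has solution.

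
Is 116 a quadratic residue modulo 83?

yes

(116|83)
  = (33|83)    [116 ≡ 33 mod 83]
  = (83|33)    [QR: 33 ≡ 1 mod 4, sign kept]
  = (17|33)    [83 ≡ 17 mod 33]
  = (33|17)    [QR: 17 ≡ 1 mod 4, sign kept]
  = (16|17)    [33 ≡ 16 mod 17]
  = (1|17)    [17 ≡ 1 mod 8 ⇒ (2|17)^4 = +1]
  = 1    [(1|17) = 1]
The Legendre symbol is 1, so x^2 ≡ 116 (mod 83) has solution.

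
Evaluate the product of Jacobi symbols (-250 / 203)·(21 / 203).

0

By multiplicativity, (-250·21 / 203) = (-250 / 203)·(21 / 203).
First factor (-250 / 203):
Pull out -1: (-250 / 203) = (-1 / 203)·(250 / 203). Since 203 ≡ 3 (mod 4), (-1 / 203) = -1. Now have -(250 / 203).
Reduce the numerator: 250 ≡ 47 (mod 203), so (250 / 203) = (47 / 203).
Both 47 ≡ 3 and 203 ≡ 3 (mod 4), so reciprocity gives (47 / 203) = -(203 / 47). Reduce: 203 ≡ 15 (mod 47). Now have (15 / 47).
Both 15 ≡ 3 and 47 ≡ 3 (mod 4), so reciprocity gives (15 / 47) = -(47 / 15). Reduce: 47 ≡ 2 (mod 15). Now have -(2 / 15).
Factor out 2: 2 = 2. Since 15 ≡ 7 (mod 8), (2 / 15) = +1. Now have -(1 / 15).
(1 / 15) = 1. Collecting the sign factors: -1.
Second factor (21 / 203):
21 ≡ 1 (mod 4), so quadratic reciprocity gives (21 / 203) = (203 / 21). Reduce: 203 ≡ 14 (mod 21). Now have (14 / 21).
Factor out 2: 14 = 2·7. Since 21 ≡ 5 (mod 8), (2 / 21) = -1. Now have -(7 / 21).
21 ≡ 1 (mod 4), so quadratic reciprocity gives (7 / 21) = (21 / 7). Reduce: 21 ≡ 0 (mod 7). Now have -(0 / 7).
The numerator is now 0 with denominator 7 > 1: the symbol is 0.
Product: (-1)·(0) = 0.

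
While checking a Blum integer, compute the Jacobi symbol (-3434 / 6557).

-1

Reduce the numerator: -3434 ≡ 3123 (mod 6557), so (-3434 / 6557) = (3123 / 6557).
6557 ≡ 1 (mod 4), so quadratic reciprocity gives (3123 / 6557) = (6557 / 3123). Reduce: 6557 ≡ 311 (mod 3123). Now have (311 / 3123).
Both 311 ≡ 3 and 3123 ≡ 3 (mod 4), so reciprocity gives (311 / 3123) = -(3123 / 311). Reduce: 3123 ≡ 13 (mod 311). Now have -(13 / 311).
13 ≡ 1 (mod 4), so quadratic reciprocity gives (13 / 311) = (311 / 13). Reduce: 311 ≡ 12 (mod 13). Now have -(12 / 13).
Factor out 2: 12 = 2^2·3. Since 13 ≡ 5 (mod 8), (2 / 13) = -1, and (2 / 13)^2 = +1. Now have -(3 / 13).
13 ≡ 1 (mod 4), so quadratic reciprocity gives (3 / 13) = (13 / 3). Reduce: 13 ≡ 1 (mod 3). Now have -(1 / 3).
(1 / 3) = 1. Collecting the sign factors: -1.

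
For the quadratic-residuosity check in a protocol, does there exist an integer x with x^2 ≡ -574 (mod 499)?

yes

(-574/499)
  = -(574/499)    [499 ≡ 3 mod 4 ⇒ (-1/499) = -1]
  = -(75/499)    [574 ≡ 75 mod 499]
  = (499/75)    [QR: both ≡ 3 mod 4, sign flips]
  = (49/75)    [499 ≡ 49 mod 75]
  = (75/49)    [QR: 49 ≡ 1 mod 4, sign kept]
  = (26/49)    [75 ≡ 26 mod 49]
  = (13/49)    [49 ≡ 1 mod 8 ⇒ (2/49) = +1]
  = (49/13)    [QR: 13 ≡ 1 mod 4, sign kept]
  = (10/13)    [49 ≡ 10 mod 13]
  = -(5/13)    [13 ≡ 5 mod 8 ⇒ (2/13) = -1]
  = -(13/5)    [QR: 5 ≡ 1 mod 4, sign kept]
  = -(3/5)    [13 ≡ 3 mod 5]
  = -(5/3)    [QR: 5 ≡ 1 mod 4, sign kept]
  = -(2/3)    [5 ≡ 2 mod 3]
  = (1/3)    [3 ≡ 3 mod 8 ⇒ (2/3) = -1]
  = 1    [(1/3) = 1]
The Legendre symbol is 1, so x^2 ≡ -574 (mod 499) has solution.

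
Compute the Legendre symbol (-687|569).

-1

Pull out -1: (-687|569) = (-1|569)·(687|569). Since 569 ≡ 1 (mod 4), (-1|569) = +1. Now have (687|569).
Reduce the numerator: 687 ≡ 118 (mod 569), so (687|569) = (118|569).
Factor out 2: 118 = 2·59. Since 569 ≡ 1 (mod 8), (2|569) = +1. Now have (59|569).
569 ≡ 1 (mod 4), so quadratic reciprocity gives (59|569) = (569|59). Reduce: 569 ≡ 38 (mod 59). Now have (38|59).
Factor out 2: 38 = 2·19. Since 59 ≡ 3 (mod 8), (2|59) = -1. Now have -(19|59).
Both 19 ≡ 3 and 59 ≡ 3 (mod 4), so reciprocity gives (19|59) = -(59|19). Reduce: 59 ≡ 2 (mod 19). Now have (2|19).
Factor out 2: 2 = 2. Since 19 ≡ 3 (mod 8), (2|19) = -1. Now have -(1|19).
(1|19) = 1. Collecting the sign factors: -1.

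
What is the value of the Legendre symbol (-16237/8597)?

1

(-16237/8597)
  = (957/8597)    [-16237 ≡ 957 mod 8597]
  = (8597/957)    [QR: 957 ≡ 1 mod 4, sign kept]
  = (941/957)    [8597 ≡ 941 mod 957]
  = (957/941)    [QR: 941 ≡ 1 mod 4, sign kept]
  = (16/941)    [957 ≡ 16 mod 941]
  = (1/941)    [941 ≡ 5 mod 8 ⇒ (2/941)^4 = +1]
  = 1    [(1/941) = 1]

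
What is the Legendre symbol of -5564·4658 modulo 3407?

By multiplicativity, (-5564·4658/3407) = (-5564/3407)·(4658/3407).
First factor (-5564/3407):
Reduce the numerator: -5564 ≡ 1250 (mod 3407), so (-5564/3407) = (1250/3407).
Factor out 2: 1250 = 2·625. Since 3407 ≡ 7 (mod 8), (2/3407) = +1. Now have (625/3407).
625 ≡ 1 (mod 4), so quadratic reciprocity gives (625/3407) = (3407/625). Reduce: 3407 ≡ 282 (mod 625). Now have (282/625).
Factor out 2: 282 = 2·141. Since 625 ≡ 1 (mod 8), (2/625) = +1. Now have (141/625).
141 ≡ 1 (mod 4), so quadratic reciprocity gives (141/625) = (625/141). Reduce: 625 ≡ 61 (mod 141). Now have (61/141).
61 ≡ 1 (mod 4), so quadratic reciprocity gives (61/141) = (141/61). Reduce: 141 ≡ 19 (mod 61). Now have (19/61).
61 ≡ 1 (mod 4), so quadratic reciprocity gives (19/61) = (61/19). Reduce: 61 ≡ 4 (mod 19). Now have (4/19).
Factor out 2: 4 = 2^2. Since 19 ≡ 3 (mod 8), (2/19) = -1, and (2/19)^2 = +1. Now have (1/19).
(1/19) = 1. Collecting the sign factors: 1.
Second factor (4658/3407):
Reduce the numerator: 4658 ≡ 1251 (mod 3407), so (4658/3407) = (1251/3407).
Both 1251 ≡ 3 and 3407 ≡ 3 (mod 4), so reciprocity gives (1251/3407) = -(3407/1251). Reduce: 3407 ≡ 905 (mod 1251). Now have -(905/1251).
905 ≡ 1 (mod 4), so quadratic reciprocity gives (905/1251) = (1251/905). Reduce: 1251 ≡ 346 (mod 905). Now have -(346/905).
Factor out 2: 346 = 2·173. Since 905 ≡ 1 (mod 8), (2/905) = +1. Now have -(173/905).
173 ≡ 1 (mod 4), so quadratic reciprocity gives (173/905) = (905/173). Reduce: 905 ≡ 40 (mod 173). Now have -(40/173).
Factor out 2: 40 = 2^3·5. Since 173 ≡ 5 (mod 8), (2/173) = -1, and (2/173)^3 = -1. Now have (5/173).
5 ≡ 1 (mod 4), so quadratic reciprocity gives (5/173) = (173/5). Reduce: 173 ≡ 3 (mod 5). Now have (3/5).
5 ≡ 1 (mod 4), so quadratic reciprocity gives (3/5) = (5/3). Reduce: 5 ≡ 2 (mod 3). Now have (2/3).
Factor out 2: 2 = 2. Since 3 ≡ 3 (mod 8), (2/3) = -1. Now have -(1/3).
(1/3) = 1. Collecting the sign factors: -1.
Product: (1)·(-1) = -1.

-1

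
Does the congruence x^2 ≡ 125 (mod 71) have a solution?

(125/71)
  = (54/71)    [125 ≡ 54 mod 71]
  = (27/71)    [71 ≡ 7 mod 8 ⇒ (2/71) = +1]
  = -(71/27)    [QR: both ≡ 3 mod 4, sign flips]
  = -(17/27)    [71 ≡ 17 mod 27]
  = -(27/17)    [QR: 17 ≡ 1 mod 4, sign kept]
  = -(10/17)    [27 ≡ 10 mod 17]
  = -(5/17)    [17 ≡ 1 mod 8 ⇒ (2/17) = +1]
  = -(17/5)    [QR: 5 ≡ 1 mod 4, sign kept]
  = -(2/5)    [17 ≡ 2 mod 5]
  = (1/5)    [5 ≡ 5 mod 8 ⇒ (2/5) = -1]
  = 1    [(1/5) = 1]
(125/71) = 1, and 71 is prime, so 125 is a quadratic residue mod 71.

yes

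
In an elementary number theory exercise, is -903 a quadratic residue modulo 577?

yes

Pull out -1: (-903|577) = (-1|577)·(903|577). Since 577 ≡ 1 (mod 4), (-1|577) = +1. Now have (903|577).
Reduce the numerator: 903 ≡ 326 (mod 577), so (903|577) = (326|577).
Factor out 2: 326 = 2·163. Since 577 ≡ 1 (mod 8), (2|577) = +1. Now have (163|577).
577 ≡ 1 (mod 4), so quadratic reciprocity gives (163|577) = (577|163). Reduce: 577 ≡ 88 (mod 163). Now have (88|163).
Factor out 2: 88 = 2^3·11. Since 163 ≡ 3 (mod 8), (2|163) = -1, and (2|163)^3 = -1. Now have -(11|163).
Both 11 ≡ 3 and 163 ≡ 3 (mod 4), so reciprocity gives (11|163) = -(163|11). Reduce: 163 ≡ 9 (mod 11). Now have (9|11).
9 ≡ 1 (mod 4), so quadratic reciprocity gives (9|11) = (11|9). Reduce: 11 ≡ 2 (mod 9). Now have (2|9).
Factor out 2: 2 = 2. Since 9 ≡ 1 (mod 8), (2|9) = +1. Now have (1|9).
(1|9) = 1. Collecting the sign factors: 1.
The Legendre symbol is 1, so x^2 ≡ -903 (mod 577) has solution.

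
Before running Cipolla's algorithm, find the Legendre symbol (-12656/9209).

(-12656/9209)
  = (5762/9209)    [-12656 ≡ 5762 mod 9209]
  = (2881/9209)    [9209 ≡ 1 mod 8 ⇒ (2/9209) = +1]
  = (9209/2881)    [QR: 2881 ≡ 1 mod 4, sign kept]
  = (566/2881)    [9209 ≡ 566 mod 2881]
  = (283/2881)    [2881 ≡ 1 mod 8 ⇒ (2/2881) = +1]
  = (2881/283)    [QR: 2881 ≡ 1 mod 4, sign kept]
  = (51/283)    [2881 ≡ 51 mod 283]
  = -(283/51)    [QR: both ≡ 3 mod 4, sign flips]
  = -(28/51)    [283 ≡ 28 mod 51]
  = -(7/51)    [51 ≡ 3 mod 8 ⇒ (2/51)^2 = +1]
  = (51/7)    [QR: both ≡ 3 mod 4, sign flips]
  = (2/7)    [51 ≡ 2 mod 7]
  = (1/7)    [7 ≡ 7 mod 8 ⇒ (2/7) = +1]
  = 1    [(1/7) = 1]

1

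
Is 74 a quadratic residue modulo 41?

Reduce the numerator: 74 ≡ 33 (mod 41), so (74/41) = (33/41).
33 ≡ 1 (mod 4), so quadratic reciprocity gives (33/41) = (41/33). Reduce: 41 ≡ 8 (mod 33). Now have (8/33).
Factor out 2: 8 = 2^3. Since 33 ≡ 1 (mod 8), (2/33) = +1, and (2/33)^3 = +1. Now have (1/33).
(1/33) = 1. Collecting the sign factors: 1.
(74/41) = 1, and 41 is prime, so 74 is a quadratic residue mod 41.

yes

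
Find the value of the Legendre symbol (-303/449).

-1

Reduce the numerator: -303 ≡ 146 (mod 449), so (-303/449) = (146/449).
Factor out 2: 146 = 2·73. Since 449 ≡ 1 (mod 8), (2/449) = +1. Now have (73/449).
73 ≡ 1 (mod 4), so quadratic reciprocity gives (73/449) = (449/73). Reduce: 449 ≡ 11 (mod 73). Now have (11/73).
73 ≡ 1 (mod 4), so quadratic reciprocity gives (11/73) = (73/11). Reduce: 73 ≡ 7 (mod 11). Now have (7/11).
Both 7 ≡ 3 and 11 ≡ 3 (mod 4), so reciprocity gives (7/11) = -(11/7). Reduce: 11 ≡ 4 (mod 7). Now have -(4/7).
Factor out 2: 4 = 2^2. Since 7 ≡ 7 (mod 8), (2/7) = +1, and (2/7)^2 = +1. Now have -(1/7).
(1/7) = 1. Collecting the sign factors: -1.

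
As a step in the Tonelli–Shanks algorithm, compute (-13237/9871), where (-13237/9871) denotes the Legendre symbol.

Reduce the numerator: -13237 ≡ 6505 (mod 9871), so (-13237/9871) = (6505/9871).
6505 ≡ 1 (mod 4), so quadratic reciprocity gives (6505/9871) = (9871/6505). Reduce: 9871 ≡ 3366 (mod 6505). Now have (3366/6505).
Factor out 2: 3366 = 2·1683. Since 6505 ≡ 1 (mod 8), (2/6505) = +1. Now have (1683/6505).
6505 ≡ 1 (mod 4), so quadratic reciprocity gives (1683/6505) = (6505/1683). Reduce: 6505 ≡ 1456 (mod 1683). Now have (1456/1683).
Factor out 2: 1456 = 2^4·91. Since 1683 ≡ 3 (mod 8), (2/1683) = -1, and (2/1683)^4 = +1. Now have (91/1683).
Both 91 ≡ 3 and 1683 ≡ 3 (mod 4), so reciprocity gives (91/1683) = -(1683/91). Reduce: 1683 ≡ 45 (mod 91). Now have -(45/91).
45 ≡ 1 (mod 4), so quadratic reciprocity gives (45/91) = (91/45). Reduce: 91 ≡ 1 (mod 45). Now have -(1/45).
(1/45) = 1. Collecting the sign factors: -1.

-1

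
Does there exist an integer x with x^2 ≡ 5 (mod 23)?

(5/23)
  = (23/5)    [QR: 5 ≡ 1 mod 4, sign kept]
  = (3/5)    [23 ≡ 3 mod 5]
  = (5/3)    [QR: 5 ≡ 1 mod 4, sign kept]
  = (2/3)    [5 ≡ 2 mod 3]
  = -(1/3)    [3 ≡ 3 mod 8 ⇒ (2/3) = -1]
  = -1    [(1/3) = 1]
(5/23) = -1, and 23 is prime, so 5 is not a quadratic residue mod 23.

no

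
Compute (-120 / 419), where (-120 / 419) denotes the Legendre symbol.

1

(-120 / 419)
  = (299 / 419)    [-120 ≡ 299 mod 419]
  = -(419 / 299)    [QR: both ≡ 3 mod 4, sign flips]
  = -(120 / 299)    [419 ≡ 120 mod 299]
  = (15 / 299)    [299 ≡ 3 mod 8 ⇒ (2 / 299)^3 = -1]
  = -(299 / 15)    [QR: both ≡ 3 mod 4, sign flips]
  = -(14 / 15)    [299 ≡ 14 mod 15]
  = -(7 / 15)    [15 ≡ 7 mod 8 ⇒ (2 / 15) = +1]
  = (15 / 7)    [QR: both ≡ 3 mod 4, sign flips]
  = (1 / 7)    [15 ≡ 1 mod 7]
  = 1    [(1 / 7) = 1]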